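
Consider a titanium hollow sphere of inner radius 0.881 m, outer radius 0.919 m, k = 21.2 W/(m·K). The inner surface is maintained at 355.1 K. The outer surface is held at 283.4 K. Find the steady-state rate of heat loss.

Q = 4πk·ΔT/(1/r₁ − 1/r₂) = 4π × 21.2 × 71.7 / (1/0.881 − 1/0.919) = 4.07×10^5 W

Q = 407 kW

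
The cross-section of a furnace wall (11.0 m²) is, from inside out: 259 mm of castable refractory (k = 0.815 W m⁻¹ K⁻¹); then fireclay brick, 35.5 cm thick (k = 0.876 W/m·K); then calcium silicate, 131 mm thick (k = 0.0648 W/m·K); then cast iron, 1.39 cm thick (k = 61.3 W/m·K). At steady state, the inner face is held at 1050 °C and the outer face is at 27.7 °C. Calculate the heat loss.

Q = 4.10 kW

Treat each layer as a resistance in series:
  R_castable refractory = L/(kA) = 0.259/(0.815·11.0) = 0.02889 K/W
  R_fireclay brick = L/(kA) = 0.355/(0.876·11.0) = 0.03684 K/W
  R_calcium silicate = L/(kA) = 0.131/(0.0648·11.0) = 0.1838 K/W
  R_cast iron = L/(kA) = 0.0139/(61.3·11.0) = 2.061×10^-5 K/W
ΣR = 0.02889 + 0.03684 + 0.1838 + 2.061×10^-5 = 0.2496 K/W
Q = ΔT/ΣR = (1050 °C − 27.7 °C)/0.2496 = 4100 W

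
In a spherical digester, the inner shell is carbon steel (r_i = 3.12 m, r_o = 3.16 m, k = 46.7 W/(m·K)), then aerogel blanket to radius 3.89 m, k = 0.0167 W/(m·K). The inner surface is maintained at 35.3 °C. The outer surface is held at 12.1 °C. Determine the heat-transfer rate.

Q = 82.0 W

Treat each layer as a resistance in series:
  R_carbon steel = (1/3.12 − 1/3.16)/(4πk) = 0.004057/(4π·46.7) = 6.913×10^-6 K/W
  R_aerogel blanket = (1/3.16 − 1/3.89)/(4πk) = 0.05939/(4π·0.0167) = 0.2830 K/W
ΣR = 6.913×10^-6 + 0.2830 = 0.2830 K/W
Q = ΔT/ΣR = (35.3 °C − 12.1 °C)/0.2830 = 82.0 W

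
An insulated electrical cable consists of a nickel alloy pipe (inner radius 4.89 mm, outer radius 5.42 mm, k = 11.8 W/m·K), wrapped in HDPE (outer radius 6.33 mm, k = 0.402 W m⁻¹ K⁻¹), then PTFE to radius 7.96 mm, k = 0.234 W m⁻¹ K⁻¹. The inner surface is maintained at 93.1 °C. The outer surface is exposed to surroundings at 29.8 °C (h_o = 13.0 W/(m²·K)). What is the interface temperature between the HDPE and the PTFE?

T = 90.8 °C

Series thermal resistances, inner to outer:
  R'_nickel alloy = ln(0.00542/0.00489)/(2πk) = 0.1029/(2π·11.8) = 0.001388 m·K/W
  R'_HDPE = ln(0.00633/0.00542)/(2πk) = 0.1552/(2π·0.402) = 0.06145 m·K/W
  R'_PTFE = ln(0.00796/0.00633)/(2πk) = 0.2291/(2π·0.234) = 0.1558 m·K/W
  R'_conv,out = 1/(2πr h) = 1/(2π·0.00796·13.0) = 1.538 m·K/W
ΣR = 0.001388 + 0.06145 + 0.1558 + 1.538 = 1.757 m·K/W
Q' = ΔT/ΣR = (93.1 °C − 29.8 °C)/1.757 = 36.03 W/m
From the inner boundary to the HDPE/PTFE interface, ΣR_partial = 0.06284 m·K/W.
T_interface = T_in − Q'·ΣR_partial = 93.1 °C − (36.03)(0.06284) = 90.8 °C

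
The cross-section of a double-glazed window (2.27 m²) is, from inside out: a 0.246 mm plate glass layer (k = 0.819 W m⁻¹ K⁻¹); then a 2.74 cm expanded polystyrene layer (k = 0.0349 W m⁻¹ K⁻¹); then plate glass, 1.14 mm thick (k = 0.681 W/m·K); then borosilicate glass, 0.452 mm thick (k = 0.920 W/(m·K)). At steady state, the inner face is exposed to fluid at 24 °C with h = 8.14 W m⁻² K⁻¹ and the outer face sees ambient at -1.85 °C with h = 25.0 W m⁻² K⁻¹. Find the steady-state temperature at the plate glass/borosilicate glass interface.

Series thermal resistances, inner to outer:
  R_conv,in = 1/(hA) = 1/(8.14·2.27) = 0.05412 K/W
  R_plate glass = L/(kA) = 2.46×10^-4/(0.819·2.27) = 1.323×10^-4 K/W
  R_expanded polystyrene = L/(kA) = 0.0274/(0.0349·2.27) = 0.3459 K/W
  R_plate glass = L/(kA) = 0.00114/(0.681·2.27) = 7.374×10^-4 K/W
  R_borosilicate glass = L/(kA) = 4.52×10^-4/(0.920·2.27) = 2.164×10^-4 K/W
  R_conv,out = 1/(hA) = 1/(25.0·2.27) = 0.01762 K/W
ΣR = 0.05412 + 1.323×10^-4 + 0.3459 + 7.374×10^-4 + 2.164×10^-4 + 0.01762 = 0.4187 K/W
Q = ΔT/ΣR = (24 °C − -1.85 °C)/0.4187 = 61.74 W
From the inner boundary to the plate glass/borosilicate glass interface, ΣR_partial = 0.4009 K/W.
T_interface = T_in − Q·ΣR_partial = 24 °C − (61.74)(0.4009) = -0.75 °C

T = -0.75 °C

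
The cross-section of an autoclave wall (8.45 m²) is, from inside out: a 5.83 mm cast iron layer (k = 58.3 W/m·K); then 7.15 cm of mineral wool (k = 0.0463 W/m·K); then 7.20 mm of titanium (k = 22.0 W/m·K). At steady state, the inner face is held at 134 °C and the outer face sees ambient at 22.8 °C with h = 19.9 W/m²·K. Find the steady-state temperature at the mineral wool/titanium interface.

T = 26.3 °C

Resistance network (inner→outer):
  R_cast iron = L/(kA) = 0.00583/(58.3·8.45) = 1.183×10^-5 K/W
  R_mineral wool = L/(kA) = 0.0715/(0.0463·8.45) = 0.1828 K/W
  R_titanium = L/(kA) = 0.00720/(22.0·8.45) = 3.873×10^-5 K/W
  R_conv,out = 1/(hA) = 1/(19.9·8.45) = 0.005947 K/W
ΣR = 1.183×10^-5 + 0.1828 + 3.873×10^-5 + 0.005947 = 0.1888 K/W
Q = ΔT/ΣR = (134 °C − 22.8 °C)/0.1888 = 589.0 W
From the inner boundary to the mineral wool/titanium interface, ΣR_partial = 0.1828 K/W.
T_interface = T_in − Q·ΣR_partial = 134 °C − (589.0)(0.1828) = 26.3 °C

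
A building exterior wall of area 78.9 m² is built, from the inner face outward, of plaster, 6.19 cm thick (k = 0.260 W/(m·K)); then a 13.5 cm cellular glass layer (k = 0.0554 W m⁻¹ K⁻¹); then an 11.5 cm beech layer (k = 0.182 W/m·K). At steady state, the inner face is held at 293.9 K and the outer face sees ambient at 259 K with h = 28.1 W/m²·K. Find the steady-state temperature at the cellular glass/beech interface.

Treat each layer as a resistance in series:
  R_plaster = L/(kA) = 0.0619/(0.260·78.9) = 0.003017 K/W
  R_cellular glass = L/(kA) = 0.135/(0.0554·78.9) = 0.03088 K/W
  R_beech = L/(kA) = 0.115/(0.182·78.9) = 0.008008 K/W
  R_conv,out = 1/(hA) = 1/(28.1·78.9) = 4.510×10^-4 K/W
ΣR = 0.003017 + 0.03088 + 0.008008 + 4.510×10^-4 = 0.04236 K/W
Q = ΔT/ΣR = (293.9 K − 259 K)/0.04236 = 823.9 W
From the inner boundary to the cellular glass/beech interface, ΣR_partial = 0.03390 K/W.
T_interface = T_in − Q·ΣR_partial = 293.9 K − (823.9)(0.03390) = 265.97 K

T = 265.97 K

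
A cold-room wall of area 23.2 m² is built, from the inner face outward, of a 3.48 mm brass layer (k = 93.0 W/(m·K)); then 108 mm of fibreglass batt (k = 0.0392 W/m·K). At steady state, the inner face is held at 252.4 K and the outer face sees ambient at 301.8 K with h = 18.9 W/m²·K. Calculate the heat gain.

Q = 408 W

Resistance network (inner→outer):
  R_brass = L/(kA) = 0.00348/(93.0·23.2) = 1.613×10^-6 K/W
  R_fibreglass batt = L/(kA) = 0.108/(0.0392·23.2) = 0.1188 K/W
  R_conv,out = 1/(hA) = 1/(18.9·23.2) = 0.002281 K/W
ΣR = 1.613×10^-6 + 0.1188 + 0.002281 = 0.1211 K/W
Q = ΔT/ΣR = (252.4 K − 301.8 K)/0.1211 = -408 W
(Negative Q ⇒ heat flows inward; heat gain = 408 W.)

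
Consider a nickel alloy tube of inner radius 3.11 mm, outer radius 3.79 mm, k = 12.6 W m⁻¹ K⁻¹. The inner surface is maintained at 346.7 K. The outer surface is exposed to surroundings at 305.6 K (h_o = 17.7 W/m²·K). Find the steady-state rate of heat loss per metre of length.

Q' = 17.3 W/m

Resistance network (inner→outer):
  R'_nickel alloy = ln(0.00379/0.00311)/(2πk) = 0.1977/(2π·12.6) = 0.002498 m·K/W
  R'_conv,out = 1/(2πr h) = 1/(2π·0.00379·17.7) = 2.373 m·K/W
ΣR = 0.002498 + 2.373 = 2.375 m·K/W
Q' = ΔT/ΣR = (346.7 K − 305.6 K)/2.375 = 17.3 W/m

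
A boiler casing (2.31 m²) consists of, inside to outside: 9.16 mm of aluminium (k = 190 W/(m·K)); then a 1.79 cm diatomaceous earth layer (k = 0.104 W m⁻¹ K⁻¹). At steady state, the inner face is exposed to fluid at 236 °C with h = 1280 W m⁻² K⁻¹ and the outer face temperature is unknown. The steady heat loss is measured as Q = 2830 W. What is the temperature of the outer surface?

T_out = 24.1 °C

Series resistances:
  R_conv,in = 1/(hA) = 1/(1280·2.31) = 3.382×10^-4 K/W
  R_aluminium = L/(kA) = 0.00916/(190·2.31) = 2.087×10^-5 K/W
  R_diatomaceous earth = L/(kA) = 0.0179/(0.104·2.31) = 0.07451 K/W
ΣR = 0.07487 K/W
ΔT = Q·ΣR = 2830 × 0.07487 = 211.9 K
Heat flows outward, so T_out = T_in − ΔT = 236 − 211.9 = 24.1 °C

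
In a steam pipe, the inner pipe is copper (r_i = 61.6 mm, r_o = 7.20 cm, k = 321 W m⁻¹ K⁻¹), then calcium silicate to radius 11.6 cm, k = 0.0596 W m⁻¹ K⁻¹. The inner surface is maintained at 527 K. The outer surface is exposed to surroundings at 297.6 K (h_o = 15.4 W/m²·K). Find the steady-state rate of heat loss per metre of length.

Resistance network (inner→outer):
  R'_copper = ln(0.0720/0.0616)/(2πk) = 0.1560/(2π·321) = 7.735×10^-5 m·K/W
  R'_calcium silicate = ln(0.116/0.0720)/(2πk) = 0.4769/(2π·0.0596) = 1.274 m·K/W
  R'_conv,out = 1/(2πr h) = 1/(2π·0.116·15.4) = 0.08909 m·K/W
ΣR = 7.735×10^-5 + 1.274 + 0.08909 = 1.363 m·K/W
Q' = ΔT/ΣR = (527 K − 297.6 K)/1.363 = 168 W/m

Q' = 168 W/m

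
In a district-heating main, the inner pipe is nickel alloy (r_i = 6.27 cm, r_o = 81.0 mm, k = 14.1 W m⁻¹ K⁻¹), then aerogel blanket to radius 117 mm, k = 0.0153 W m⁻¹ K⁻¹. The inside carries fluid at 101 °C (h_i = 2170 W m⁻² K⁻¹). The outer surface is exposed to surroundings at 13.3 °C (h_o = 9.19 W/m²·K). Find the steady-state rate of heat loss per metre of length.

Resistance network (inner→outer):
  R'_conv,in = 1/(2πr h) = 1/(2π·0.0627·2170) = 0.001170 m·K/W
  R'_nickel alloy = ln(0.0810/0.0627)/(2πk) = 0.2561/(2π·14.1) = 0.002891 m·K/W
  R'_aerogel blanket = ln(0.117/0.0810)/(2πk) = 0.3677/(2π·0.0153) = 3.825 m·K/W
  R'_conv,out = 1/(2πr h) = 1/(2π·0.117·9.19) = 0.1480 m·K/W
ΣR = 0.001170 + 0.002891 + 3.825 + 0.1480 = 3.977 m·K/W
Q' = ΔT/ΣR = (101 °C − 13.3 °C)/3.977 = 22.1 W/m

Q' = 22.1 W/m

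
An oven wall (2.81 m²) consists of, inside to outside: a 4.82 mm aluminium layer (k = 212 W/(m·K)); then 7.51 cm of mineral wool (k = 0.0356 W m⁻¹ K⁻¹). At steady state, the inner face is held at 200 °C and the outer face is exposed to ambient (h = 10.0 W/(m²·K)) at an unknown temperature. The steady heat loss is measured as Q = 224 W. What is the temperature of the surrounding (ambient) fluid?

Sum the resistances:
  R_aluminium = L/(kA) = 0.00482/(212·2.81) = 8.091×10^-6 K/W
  R_mineral wool = L/(kA) = 0.0751/(0.0356·2.81) = 0.7507 K/W
  R_conv,out = 1/(hA) = 1/(10.0·2.81) = 0.03559 K/W
ΣR = 0.7863 K/W
ΔT = Q·ΣR = 224 × 0.7863 = 176.1 K
Heat flows outward, so T_out = T_in − ΔT = 200 − 176.1 = 23.9 °C

T_out = 23.9 °C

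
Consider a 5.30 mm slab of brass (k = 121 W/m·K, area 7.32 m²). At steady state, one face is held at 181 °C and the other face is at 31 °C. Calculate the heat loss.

Q = 2.51×10^7 W

Q = kA·ΔT/L = 121 × 7.32 × |181 °C − 31 °C| / 0.00530 = 2.51×10^7 W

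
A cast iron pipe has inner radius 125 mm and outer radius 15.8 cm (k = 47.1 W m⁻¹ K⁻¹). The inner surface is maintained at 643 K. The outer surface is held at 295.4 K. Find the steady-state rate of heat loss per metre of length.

Q' = 2πk·ΔT/ln(r₂/r₁) = 2π × 47.1 × 347.6 / ln(0.158/0.125) = 4.39×10^5 W/m

Q' = 4.39×10^5 W/m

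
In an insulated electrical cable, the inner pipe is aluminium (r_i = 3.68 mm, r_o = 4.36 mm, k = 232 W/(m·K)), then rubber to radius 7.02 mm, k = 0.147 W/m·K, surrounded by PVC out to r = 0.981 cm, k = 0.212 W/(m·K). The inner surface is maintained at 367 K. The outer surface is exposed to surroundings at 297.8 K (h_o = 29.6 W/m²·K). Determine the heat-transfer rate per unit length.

Q' = 52.6 W/m

Series thermal resistances, inner to outer:
  R'_aluminium = ln(0.00436/0.00368)/(2πk) = 0.1696/(2π·232) = 1.163×10^-4 m·K/W
  R'_rubber = ln(0.00702/0.00436)/(2πk) = 0.4763/(2π·0.147) = 0.5157 m·K/W
  R'_PVC = ln(0.00981/0.00702)/(2πk) = 0.3346/(2π·0.212) = 0.2512 m·K/W
  R'_conv,out = 1/(2πr h) = 1/(2π·0.00981·29.6) = 0.5481 m·K/W
ΣR = 1.163×10^-4 + 0.5157 + 0.2512 + 0.5481 = 1.315 m·K/W
Q' = ΔT/ΣR = (367 K − 297.8 K)/1.315 = 52.6 W/m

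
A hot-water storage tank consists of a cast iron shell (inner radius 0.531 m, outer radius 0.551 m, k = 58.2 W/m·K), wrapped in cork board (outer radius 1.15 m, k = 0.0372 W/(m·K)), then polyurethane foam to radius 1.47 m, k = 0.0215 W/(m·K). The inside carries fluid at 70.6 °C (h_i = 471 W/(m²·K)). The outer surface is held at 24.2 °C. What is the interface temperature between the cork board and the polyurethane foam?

T = 36.1 °C

Resistance network (inner→outer):
  R_conv,in = 1/(4πr²h) = 1/(4π·0.531²·471) = 5.992×10^-4 K/W
  R_cast iron = (1/0.531 − 1/0.551)/(4πk) = 0.06836/(4π·58.2) = 9.347×10^-5 K/W
  R_cork board = (1/0.551 − 1/1.15)/(4πk) = 0.9453/(4π·0.0372) = 2.022 K/W
  R_polyurethane foam = (1/1.15 − 1/1.47)/(4πk) = 0.1893/(4π·0.0215) = 0.7006 K/W
ΣR = 5.992×10^-4 + 9.347×10^-5 + 2.022 + 0.7006 = 2.723 K/W
Q = ΔT/ΣR = (70.6 °C − 24.2 °C)/2.723 = 17.04 W
From the inner boundary to the cork board/polyurethane foam interface, ΣR_partial = 2.023 K/W.
T_interface = T_in − Q·ΣR_partial = 70.6 °C − (17.04)(2.023) = 36.1 °C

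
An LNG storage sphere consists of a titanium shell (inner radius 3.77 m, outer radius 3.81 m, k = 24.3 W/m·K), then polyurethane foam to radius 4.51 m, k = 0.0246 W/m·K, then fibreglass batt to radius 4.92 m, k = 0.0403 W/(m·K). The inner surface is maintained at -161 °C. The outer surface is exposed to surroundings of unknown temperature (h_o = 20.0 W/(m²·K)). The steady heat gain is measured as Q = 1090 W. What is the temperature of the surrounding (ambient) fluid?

T_out = 22.6 °C

Sum the resistances:
  R_titanium = (1/3.77 − 1/3.81)/(4πk) = 0.002785/(4π·24.3) = 9.120×10^-6 K/W
  R_polyurethane foam = (1/3.81 − 1/4.51)/(4πk) = 0.04074/(4π·0.0246) = 0.1318 K/W
  R_fibreglass batt = (1/4.51 − 1/4.92)/(4πk) = 0.01848/(4π·0.0403) = 0.03649 K/W
  R_conv,out = 1/(4πr²h) = 1/(4π·4.92²·20.0) = 1.644×10^-4 K/W
ΣR = 0.1684 K/W
ΔT = Q·ΣR = 1090 × 0.1684 = 183.6 K
Heat flows inward, so T_out = T_in + ΔT = -161 + 183.6 = 22.6 °C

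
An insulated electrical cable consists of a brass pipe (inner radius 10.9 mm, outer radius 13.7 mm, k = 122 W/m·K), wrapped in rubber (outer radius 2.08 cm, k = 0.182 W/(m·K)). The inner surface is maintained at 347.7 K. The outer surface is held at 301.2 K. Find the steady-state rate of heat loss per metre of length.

Q' = 127 W/m

Series thermal resistances, inner to outer:
  R'_brass = ln(0.0137/0.0109)/(2πk) = 0.2286/(2π·122) = 2.983×10^-4 m·K/W
  R'_rubber = ln(0.0208/0.0137)/(2πk) = 0.4176/(2π·0.182) = 0.3651 m·K/W
ΣR = 2.983×10^-4 + 0.3651 = 0.3654 m·K/W
Q' = ΔT/ΣR = (347.7 K − 301.2 K)/0.3654 = 127 W/m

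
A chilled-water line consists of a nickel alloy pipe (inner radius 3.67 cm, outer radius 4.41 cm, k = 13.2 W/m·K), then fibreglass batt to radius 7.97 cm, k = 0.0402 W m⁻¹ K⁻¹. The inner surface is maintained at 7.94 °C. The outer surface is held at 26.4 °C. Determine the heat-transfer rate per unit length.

Treat each layer as a resistance in series:
  R'_nickel alloy = ln(0.0441/0.0367)/(2πk) = 0.1837/(2π·13.2) = 0.002215 m·K/W
  R'_fibreglass batt = ln(0.0797/0.0441)/(2πk) = 0.5918/(2π·0.0402) = 2.343 m·K/W
ΣR = 0.002215 + 2.343 = 2.345 m·K/W
Q' = ΔT/ΣR = (7.94 °C − 26.4 °C)/2.345 = -7.87 W/m
(Negative Q' ⇒ heat flows inward; heat gain = 7.87 W/m.)

Q' = 7.87 W/m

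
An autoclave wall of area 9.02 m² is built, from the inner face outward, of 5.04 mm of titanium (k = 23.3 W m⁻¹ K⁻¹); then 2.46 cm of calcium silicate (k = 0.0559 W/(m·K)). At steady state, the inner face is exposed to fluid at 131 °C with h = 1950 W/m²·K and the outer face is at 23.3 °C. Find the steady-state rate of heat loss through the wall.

Resistance network (inner→outer):
  R_conv,in = 1/(hA) = 1/(1950·9.02) = 5.685×10^-5 K/W
  R_titanium = L/(kA) = 0.00504/(23.3·9.02) = 2.398×10^-5 K/W
  R_calcium silicate = L/(kA) = 0.0246/(0.0559·9.02) = 0.04879 K/W
ΣR = 5.685×10^-5 + 2.398×10^-5 + 0.04879 = 0.04887 K/W
Q = ΔT/ΣR = (131 °C − 23.3 °C)/0.04887 = 2200 W

Q = 2.20 kW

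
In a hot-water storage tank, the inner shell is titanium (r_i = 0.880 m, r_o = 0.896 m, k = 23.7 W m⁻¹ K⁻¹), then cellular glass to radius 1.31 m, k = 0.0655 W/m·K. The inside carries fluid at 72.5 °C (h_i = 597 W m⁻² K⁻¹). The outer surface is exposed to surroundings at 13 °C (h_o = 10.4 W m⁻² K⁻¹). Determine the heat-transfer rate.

Series thermal resistances, inner to outer:
  R_conv,in = 1/(4πr²h) = 1/(4π·0.880²·597) = 1.721×10^-4 K/W
  R_titanium = (1/0.880 − 1/0.896)/(4πk) = 0.02029/(4π·23.7) = 6.814×10^-5 K/W
  R_cellular glass = (1/0.896 − 1/1.31)/(4πk) = 0.3527/(4π·0.0655) = 0.4285 K/W
  R_conv,out = 1/(4πr²h) = 1/(4π·1.31²·10.4) = 0.004459 K/W
ΣR = 1.721×10^-4 + 6.814×10^-5 + 0.4285 + 0.004459 = 0.4332 K/W
Q = ΔT/ΣR = (72.5 °C − 13 °C)/0.4332 = 137 W

Q = 137 W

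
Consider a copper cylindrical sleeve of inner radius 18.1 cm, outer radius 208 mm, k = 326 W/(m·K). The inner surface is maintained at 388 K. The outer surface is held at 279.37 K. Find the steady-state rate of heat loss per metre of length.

Q' = 1600 kW/m

Q' = 2πk·ΔT/ln(r₂/r₁) = 2π × 326 × 108.63 / ln(0.208/0.181) = 1.60×10^6 W/m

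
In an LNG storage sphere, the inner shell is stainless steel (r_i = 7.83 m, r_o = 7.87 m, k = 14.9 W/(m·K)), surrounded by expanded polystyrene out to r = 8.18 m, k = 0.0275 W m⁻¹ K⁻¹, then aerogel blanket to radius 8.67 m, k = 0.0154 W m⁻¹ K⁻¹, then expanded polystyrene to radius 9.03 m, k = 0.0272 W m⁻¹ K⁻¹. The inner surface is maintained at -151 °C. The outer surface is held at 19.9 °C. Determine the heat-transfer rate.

Resistance network (inner→outer):
  R_stainless steel = (1/7.83 − 1/7.87)/(4πk) = 6.491×10^-4/(4π·14.9) = 3.467×10^-6 K/W
  R_expanded polystyrene = (1/7.87 − 1/8.18)/(4πk) = 0.004815/(4π·0.0275) = 0.01393 K/W
  R_aerogel blanket = (1/8.18 − 1/8.67)/(4πk) = 0.006909/(4π·0.0154) = 0.03570 K/W
  R_expanded polystyrene = (1/8.67 − 1/9.03)/(4πk) = 0.004598/(4π·0.0272) = 0.01345 K/W
ΣR = 3.467×10^-6 + 0.01393 + 0.03570 + 0.01345 = 0.06308 K/W
Q = ΔT/ΣR = (-151 °C − 19.9 °C)/0.06308 = -2710 W
(Negative Q ⇒ heat flows inward; heat gain = 2710 W.)

Q = 2.71 kW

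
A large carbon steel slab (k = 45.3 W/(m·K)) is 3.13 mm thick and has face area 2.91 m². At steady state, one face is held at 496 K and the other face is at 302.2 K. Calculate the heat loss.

Q = 8160 kW

Q = kA·ΔT/L = 45.3 × 2.91 × |496 K − 302.2 K| / 0.00313 = 8.16×10^6 W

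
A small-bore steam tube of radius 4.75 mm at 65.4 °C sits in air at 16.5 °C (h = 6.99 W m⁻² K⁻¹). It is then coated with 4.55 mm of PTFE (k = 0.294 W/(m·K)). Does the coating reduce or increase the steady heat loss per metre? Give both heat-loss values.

increases: 10.2 → 17.4 W/m

Critical radius for a cylinder: r_cr = k/h = 0.0421 m = 4.21 cm.
Outer radius after coating: r₂ = 0.00475 + 0.00455 = 0.00930 m.
Since r₁ < r_cr and r₂ ≤ r_cr, the coating moves toward the maximum at r_cr — heat loss rises.
Bare: R = 1/(2πr₁h) = 4.793 m·K/W; Q = 48.9/4.793 = 10.2 W/m.
Coated: R = R_cond + R_conv = 2.812 m·K/W; Q = 48.9/2.812 = 17.4 W/m.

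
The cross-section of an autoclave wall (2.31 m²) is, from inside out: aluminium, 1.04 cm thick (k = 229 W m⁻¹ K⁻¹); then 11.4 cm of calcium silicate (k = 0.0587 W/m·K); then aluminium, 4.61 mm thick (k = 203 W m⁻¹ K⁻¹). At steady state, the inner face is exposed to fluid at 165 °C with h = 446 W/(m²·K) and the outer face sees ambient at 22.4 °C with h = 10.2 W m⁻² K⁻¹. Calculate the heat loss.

Q = 161 W

Treat each layer as a resistance in series:
  R_conv,in = 1/(hA) = 1/(446·2.31) = 9.706×10^-4 K/W
  R_aluminium = L/(kA) = 0.0104/(229·2.31) = 1.966×10^-5 K/W
  R_calcium silicate = L/(kA) = 0.114/(0.0587·2.31) = 0.8407 K/W
  R_aluminium = L/(kA) = 0.00461/(203·2.31) = 9.831×10^-6 K/W
  R_conv,out = 1/(hA) = 1/(10.2·2.31) = 0.04244 K/W
ΣR = 9.706×10^-4 + 1.966×10^-5 + 0.8407 + 9.831×10^-6 + 0.04244 = 0.8841 K/W
Q = ΔT/ΣR = (165 °C − 22.4 °C)/0.8841 = 161 W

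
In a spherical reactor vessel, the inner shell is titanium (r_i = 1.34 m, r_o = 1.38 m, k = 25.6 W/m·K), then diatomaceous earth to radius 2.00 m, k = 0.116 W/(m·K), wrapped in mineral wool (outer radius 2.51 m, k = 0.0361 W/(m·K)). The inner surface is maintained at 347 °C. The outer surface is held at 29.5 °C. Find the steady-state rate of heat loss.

Resistance network (inner→outer):
  R_titanium = (1/1.34 − 1/1.38)/(4πk) = 0.02163/(4π·25.6) = 6.724×10^-5 K/W
  R_diatomaceous earth = (1/1.38 − 1/2.00)/(4πk) = 0.2246/(4π·0.116) = 0.1541 K/W
  R_mineral wool = (1/2.00 − 1/2.51)/(4πk) = 0.1016/(4π·0.0361) = 0.2239 K/W
ΣR = 6.724×10^-5 + 0.1541 + 0.2239 = 0.3781 K/W
Q = ΔT/ΣR = (347 °C − 29.5 °C)/0.3781 = 840 W

Q = 840 W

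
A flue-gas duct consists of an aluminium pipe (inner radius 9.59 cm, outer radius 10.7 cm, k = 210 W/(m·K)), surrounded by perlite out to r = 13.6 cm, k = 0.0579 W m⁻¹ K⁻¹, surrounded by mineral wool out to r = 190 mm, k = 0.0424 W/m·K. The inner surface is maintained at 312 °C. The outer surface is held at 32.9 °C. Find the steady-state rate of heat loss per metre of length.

Q' = 146 W/m

Resistance network (inner→outer):
  R'_aluminium = ln(0.107/0.0959)/(2πk) = 0.1095/(2π·210) = 8.301×10^-5 m·K/W
  R'_perlite = ln(0.136/0.107)/(2πk) = 0.2398/(2π·0.0579) = 0.6592 m·K/W
  R'_mineral wool = ln(0.190/0.136)/(2πk) = 0.3344/(2π·0.0424) = 1.255 m·K/W
ΣR = 8.301×10^-5 + 0.6592 + 1.255 = 1.914 m·K/W
Q' = ΔT/ΣR = (312 °C − 32.9 °C)/1.914 = 146 W/m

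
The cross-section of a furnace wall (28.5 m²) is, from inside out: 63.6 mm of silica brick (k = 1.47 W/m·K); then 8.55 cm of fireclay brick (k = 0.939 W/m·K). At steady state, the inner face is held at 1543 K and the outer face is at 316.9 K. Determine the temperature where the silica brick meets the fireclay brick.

T = 1148 K

Series thermal resistances, inner to outer:
  R_silica brick = L/(kA) = 0.0636/(1.47·28.5) = 0.001518 K/W
  R_fireclay brick = L/(kA) = 0.0855/(0.939·28.5) = 0.003195 K/W
ΣR = 0.001518 + 0.003195 = 0.004713 K/W
Q = ΔT/ΣR = (1543 K − 316.9 K)/0.004713 = 2.602×10^5 W
From the inner boundary to the silica brick/fireclay brick interface, ΣR_partial = 0.001518 K/W.
T_interface = T_in − Q·ΣR_partial = 1543 K − (2.602×10^5)(0.001518) = 1148 K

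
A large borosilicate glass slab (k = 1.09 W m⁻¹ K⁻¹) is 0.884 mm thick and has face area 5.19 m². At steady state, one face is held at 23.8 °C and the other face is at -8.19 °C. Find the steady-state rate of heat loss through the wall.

Q = kA·ΔT/L = 1.09 × 5.19 × |23.8 °C − -8.19 °C| / 8.84×10^-4 = 2.05×10^5 W

Q = 2.05×10^5 W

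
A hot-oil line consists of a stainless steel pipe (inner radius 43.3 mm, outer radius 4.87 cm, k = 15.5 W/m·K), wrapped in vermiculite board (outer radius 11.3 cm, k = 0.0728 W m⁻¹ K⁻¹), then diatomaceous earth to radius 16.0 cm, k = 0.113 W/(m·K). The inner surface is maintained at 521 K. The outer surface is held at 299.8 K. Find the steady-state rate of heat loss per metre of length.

Series thermal resistances, inner to outer:
  R'_stainless steel = ln(0.0487/0.0433)/(2πk) = 0.1175/(2π·15.5) = 0.001207 m·K/W
  R'_vermiculite board = ln(0.113/0.0487)/(2πk) = 0.8417/(2π·0.0728) = 1.840 m·K/W
  R'_diatomaceous earth = ln(0.160/0.113)/(2πk) = 0.3478/(2π·0.113) = 0.4898 m·K/W
ΣR = 0.001207 + 1.840 + 0.4898 = 2.331 m·K/W
Q' = ΔT/ΣR = (521 K − 299.8 K)/2.331 = 94.9 W/m

Q' = 94.9 W/m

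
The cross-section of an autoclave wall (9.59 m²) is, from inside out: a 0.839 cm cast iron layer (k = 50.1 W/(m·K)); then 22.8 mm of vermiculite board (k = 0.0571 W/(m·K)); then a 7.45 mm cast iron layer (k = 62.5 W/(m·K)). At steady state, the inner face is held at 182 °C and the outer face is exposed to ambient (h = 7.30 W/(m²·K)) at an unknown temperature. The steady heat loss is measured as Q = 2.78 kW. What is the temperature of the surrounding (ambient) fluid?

T_out = 26.5 °C

Series resistances:
  R_cast iron = L/(kA) = 0.00839/(50.1·9.59) = 1.746×10^-5 K/W
  R_vermiculite board = L/(kA) = 0.0228/(0.0571·9.59) = 0.04164 K/W
  R_cast iron = L/(kA) = 0.00745/(62.5·9.59) = 1.243×10^-5 K/W
  R_conv,out = 1/(hA) = 1/(7.30·9.59) = 0.01428 K/W
ΣR = 0.05595 K/W
ΔT = Q·ΣR = 2780 × 0.05595 = 155.5 K
Heat flows outward, so T_out = T_in − ΔT = 182 − 155.5 = 26.5 °C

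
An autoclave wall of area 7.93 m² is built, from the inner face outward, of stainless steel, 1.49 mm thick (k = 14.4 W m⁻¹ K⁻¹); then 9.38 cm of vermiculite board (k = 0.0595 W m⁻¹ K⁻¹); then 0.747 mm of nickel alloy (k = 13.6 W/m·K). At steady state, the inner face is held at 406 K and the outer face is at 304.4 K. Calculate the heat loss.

Resistance network (inner→outer):
  R_stainless steel = L/(kA) = 0.00149/(14.4·7.93) = 1.305×10^-5 K/W
  R_vermiculite board = L/(kA) = 0.0938/(0.0595·7.93) = 0.1988 K/W
  R_nickel alloy = L/(kA) = 7.47×10^-4/(13.6·7.93) = 6.926×10^-6 K/W
ΣR = 1.305×10^-5 + 0.1988 + 6.926×10^-6 = 0.1988 K/W
Q = ΔT/ΣR = (406 K − 304.4 K)/0.1988 = 511 W

Q = 511 W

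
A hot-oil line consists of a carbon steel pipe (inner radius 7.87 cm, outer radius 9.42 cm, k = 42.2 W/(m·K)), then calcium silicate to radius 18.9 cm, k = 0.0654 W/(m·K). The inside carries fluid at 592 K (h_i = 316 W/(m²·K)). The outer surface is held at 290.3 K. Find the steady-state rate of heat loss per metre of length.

Q' = 177 W/m

Series thermal resistances, inner to outer:
  R'_conv,in = 1/(2πr h) = 1/(2π·0.0787·316) = 0.006400 m·K/W
  R'_carbon steel = ln(0.0942/0.0787)/(2πk) = 0.1798/(2π·42.2) = 6.780×10^-4 m·K/W
  R'_calcium silicate = ln(0.189/0.0942)/(2πk) = 0.6963/(2π·0.0654) = 1.695 m·K/W
ΣR = 0.006400 + 6.780×10^-4 + 1.695 = 1.702 m·K/W
Q' = ΔT/ΣR = (592 K − 290.3 K)/1.702 = 177 W/m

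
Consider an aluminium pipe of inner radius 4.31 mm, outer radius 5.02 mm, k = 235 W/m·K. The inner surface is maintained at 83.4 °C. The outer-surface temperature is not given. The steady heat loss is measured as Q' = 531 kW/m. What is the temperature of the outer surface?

Sum the resistances:
  R'_aluminium = ln(0.00502/0.00431)/(2πk) = 0.1525/(2π·235) = 1.033×10^-4 m·K/W
ΣR = 1.033×10^-4 m·K/W
ΔT = Q'·ΣR = 5.31×10^5 × 1.033×10^-4 = 54.85 K
Heat flows outward, so T_out = T_in − ΔT = 83.4 − 54.85 = 28.6 °C

T_out = 28.6 °C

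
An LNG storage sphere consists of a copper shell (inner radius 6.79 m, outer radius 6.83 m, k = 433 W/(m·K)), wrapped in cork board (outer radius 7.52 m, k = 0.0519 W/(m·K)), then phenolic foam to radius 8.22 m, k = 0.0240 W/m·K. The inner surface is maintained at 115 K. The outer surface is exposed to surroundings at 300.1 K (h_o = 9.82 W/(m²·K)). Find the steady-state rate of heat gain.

Treat each layer as a resistance in series:
  R_copper = (1/6.79 − 1/6.83)/(4πk) = 8.625×10^-4/(4π·433) = 1.585×10^-7 K/W
  R_cork board = (1/6.83 − 1/7.52)/(4πk) = 0.01343/(4π·0.0519) = 0.02060 K/W
  R_phenolic foam = (1/7.52 − 1/8.22)/(4πk) = 0.01132/(4π·0.0240) = 0.03755 K/W
  R_conv,out = 1/(4πr²h) = 1/(4π·8.22²·9.82) = 1.199×10^-4 K/W
ΣR = 1.585×10^-7 + 0.02060 + 0.03755 + 1.199×10^-4 = 0.05827 K/W
Q = ΔT/ΣR = (115 K − 300.1 K)/0.05827 = -3180 W
(Negative Q ⇒ heat flows inward; heat gain = 3180 W.)

Q = 3180 W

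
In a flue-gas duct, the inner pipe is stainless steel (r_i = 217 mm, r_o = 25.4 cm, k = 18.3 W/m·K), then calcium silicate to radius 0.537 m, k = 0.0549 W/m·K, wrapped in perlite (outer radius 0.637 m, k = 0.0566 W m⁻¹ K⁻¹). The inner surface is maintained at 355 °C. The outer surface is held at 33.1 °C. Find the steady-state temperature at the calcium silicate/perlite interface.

T = 91.4 °C

Resistance network (inner→outer):
  R'_stainless steel = ln(0.254/0.217)/(2πk) = 0.1574/(2π·18.3) = 0.001369 m·K/W
  R'_calcium silicate = ln(0.537/0.254)/(2πk) = 0.7487/(2π·0.0549) = 2.170 m·K/W
  R'_perlite = ln(0.637/0.537)/(2πk) = 0.1708/(2π·0.0566) = 0.4802 m·K/W
ΣR = 0.001369 + 2.170 + 0.4802 = 2.652 m·K/W
Q' = ΔT/ΣR = (355 °C − 33.1 °C)/2.652 = 121.4 W/m
From the inner boundary to the calcium silicate/perlite interface, ΣR_partial = 2.171 m·K/W.
T_interface = T_in − Q'·ΣR_partial = 355 °C − (121.4)(2.171) = 91.4 °C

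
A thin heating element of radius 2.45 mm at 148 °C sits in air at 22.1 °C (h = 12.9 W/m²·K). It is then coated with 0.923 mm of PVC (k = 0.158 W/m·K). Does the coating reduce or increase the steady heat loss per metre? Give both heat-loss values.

increases: 25.0 → 31.6 W/m

Critical radius for a cylinder: r_cr = k/h = 0.0122 m = 1.22 cm.
Outer radius after coating: r₂ = 0.00245 + 9.23×10^-4 = 0.003373 m.
Since r₁ < r_cr and r₂ ≤ r_cr, the coating moves toward the maximum at r_cr — heat loss rises.
Bare: R = 1/(2πr₁h) = 5.036 m·K/W; Q = 125.9/5.036 = 25.0 W/m.
Coated: R = R_cond + R_conv = 3.980 m·K/W; Q = 125.9/3.980 = 31.6 W/m.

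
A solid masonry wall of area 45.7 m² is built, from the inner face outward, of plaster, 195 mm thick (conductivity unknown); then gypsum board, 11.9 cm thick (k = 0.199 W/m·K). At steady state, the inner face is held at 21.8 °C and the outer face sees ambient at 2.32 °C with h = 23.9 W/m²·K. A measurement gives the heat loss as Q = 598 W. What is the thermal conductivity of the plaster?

ΣR = ΔT/Q = |21.8 − 2.32|/598 = 0.03258 K/W
Known resistances:
  R_gypsum board = L/(kA) = 0.119/(0.199·45.7) = 0.01309 K/W
  R_conv,out = 1/(hA) = 1/(23.9·45.7) = 9.156×10^-4 K/W
R_plaster = ΣR − ΣR_known = 0.03258 − 0.01401 = 0.01857 K/W
L/(kA) = 0.01857 ⇒ k = 0.195/(0.01857·45.7) = 0.230 W/m·K

k = 0.230 W/m·K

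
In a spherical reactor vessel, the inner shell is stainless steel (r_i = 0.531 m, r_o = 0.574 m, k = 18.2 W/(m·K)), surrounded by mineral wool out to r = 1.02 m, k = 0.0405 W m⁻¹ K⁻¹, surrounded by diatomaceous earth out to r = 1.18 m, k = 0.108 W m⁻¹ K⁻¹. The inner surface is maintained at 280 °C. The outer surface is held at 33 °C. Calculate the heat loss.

Q = 155 W

Treat each layer as a resistance in series:
  R_stainless steel = (1/0.531 − 1/0.574)/(4πk) = 0.1411/(4π·18.2) = 6.169×10^-4 K/W
  R_mineral wool = (1/0.574 − 1/1.02)/(4πk) = 0.7618/(4π·0.0405) = 1.497 K/W
  R_diatomaceous earth = (1/1.02 − 1/1.18)/(4πk) = 0.1329/(4π·0.108) = 0.09795 K/W
ΣR = 6.169×10^-4 + 1.497 + 0.09795 = 1.596 K/W
Q = ΔT/ΣR = (280 °C − 33 °C)/1.596 = 155 W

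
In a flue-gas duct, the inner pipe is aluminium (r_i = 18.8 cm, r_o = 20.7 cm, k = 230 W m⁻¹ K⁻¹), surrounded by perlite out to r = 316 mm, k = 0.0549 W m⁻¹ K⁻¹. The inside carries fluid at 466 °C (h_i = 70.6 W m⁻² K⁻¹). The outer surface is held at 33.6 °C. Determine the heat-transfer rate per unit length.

Resistance network (inner→outer):
  R'_conv,in = 1/(2πr h) = 1/(2π·0.188·70.6) = 0.01199 m·K/W
  R'_aluminium = ln(0.207/0.188)/(2πk) = 0.09628/(2π·230) = 6.662×10^-5 m·K/W
  R'_perlite = ln(0.316/0.207)/(2πk) = 0.4230/(2π·0.0549) = 1.226 m·K/W
ΣR = 0.01199 + 6.662×10^-5 + 1.226 = 1.238 m·K/W
Q' = ΔT/ΣR = (466 °C − 33.6 °C)/1.238 = 349 W/m

Q' = 349 W/m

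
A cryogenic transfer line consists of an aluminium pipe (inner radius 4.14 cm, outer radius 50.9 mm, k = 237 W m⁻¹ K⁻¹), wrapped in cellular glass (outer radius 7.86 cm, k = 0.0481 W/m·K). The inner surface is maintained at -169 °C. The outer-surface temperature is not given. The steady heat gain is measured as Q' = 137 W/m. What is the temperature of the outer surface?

Series resistances:
  R'_aluminium = ln(0.0509/0.0414)/(2πk) = 0.2066/(2π·237) = 1.387×10^-4 m·K/W
  R'_cellular glass = ln(0.0786/0.0509)/(2πk) = 0.4345/(2π·0.0481) = 1.438 m·K/W
ΣR = 1.438 m·K/W
ΔT = Q'·ΣR = 137 × 1.438 = 197.0 K
Heat flows inward, so T_out = T_in + ΔT = -169 + 197.0 = 28.0 °C

T_out = 28.0 °C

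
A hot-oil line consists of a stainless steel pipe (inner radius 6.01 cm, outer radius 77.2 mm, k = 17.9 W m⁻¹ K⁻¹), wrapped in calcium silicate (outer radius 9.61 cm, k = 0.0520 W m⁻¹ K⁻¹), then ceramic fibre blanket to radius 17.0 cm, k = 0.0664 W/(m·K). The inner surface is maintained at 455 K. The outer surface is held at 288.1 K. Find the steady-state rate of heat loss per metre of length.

Resistance network (inner→outer):
  R'_stainless steel = ln(0.0772/0.0601)/(2πk) = 0.2504/(2π·17.9) = 0.002226 m·K/W
  R'_calcium silicate = ln(0.0961/0.0772)/(2πk) = 0.2190/(2π·0.0520) = 0.6703 m·K/W
  R'_ceramic fibre blanket = ln(0.170/0.0961)/(2πk) = 0.5704/(2π·0.0664) = 1.367 m·K/W
ΣR = 0.002226 + 0.6703 + 1.367 = 2.040 m·K/W
Q' = ΔT/ΣR = (455 K − 288.1 K)/2.040 = 81.8 W/m

Q' = 81.8 W/m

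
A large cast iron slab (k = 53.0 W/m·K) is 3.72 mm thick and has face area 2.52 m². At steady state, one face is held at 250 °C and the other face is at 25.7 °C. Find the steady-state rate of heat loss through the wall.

Q = 8050 kW

Q = kA·ΔT/L = 53.0 × 2.52 × |250 °C − 25.7 °C| / 0.00372 = 8.05×10^6 W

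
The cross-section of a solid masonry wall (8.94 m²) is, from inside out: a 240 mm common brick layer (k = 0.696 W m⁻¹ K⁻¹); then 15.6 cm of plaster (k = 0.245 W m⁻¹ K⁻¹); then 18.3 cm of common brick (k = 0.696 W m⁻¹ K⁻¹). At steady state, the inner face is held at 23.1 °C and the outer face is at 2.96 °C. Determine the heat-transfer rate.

Q = 145 W

Treat each layer as a resistance in series:
  R_common brick = L/(kA) = 0.240/(0.696·8.94) = 0.03857 K/W
  R_plaster = L/(kA) = 0.156/(0.245·8.94) = 0.07122 K/W
  R_common brick = L/(kA) = 0.183/(0.696·8.94) = 0.02941 K/W
ΣR = 0.03857 + 0.07122 + 0.02941 = 0.1392 K/W
Q = ΔT/ΣR = (23.1 °C − 2.96 °C)/0.1392 = 145 W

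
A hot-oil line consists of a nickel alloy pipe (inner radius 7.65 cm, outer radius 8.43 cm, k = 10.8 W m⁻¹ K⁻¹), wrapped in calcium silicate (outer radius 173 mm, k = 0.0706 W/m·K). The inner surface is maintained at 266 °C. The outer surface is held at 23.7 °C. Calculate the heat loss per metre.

Series thermal resistances, inner to outer:
  R'_nickel alloy = ln(0.0843/0.0765)/(2πk) = 0.09709/(2π·10.8) = 0.001431 m·K/W
  R'_calcium silicate = ln(0.173/0.0843)/(2πk) = 0.7189/(2π·0.0706) = 1.621 m·K/W
ΣR = 0.001431 + 1.621 = 1.622 m·K/W
Q' = ΔT/ΣR = (266 °C − 23.7 °C)/1.622 = 149 W/m

Q' = 149 W/m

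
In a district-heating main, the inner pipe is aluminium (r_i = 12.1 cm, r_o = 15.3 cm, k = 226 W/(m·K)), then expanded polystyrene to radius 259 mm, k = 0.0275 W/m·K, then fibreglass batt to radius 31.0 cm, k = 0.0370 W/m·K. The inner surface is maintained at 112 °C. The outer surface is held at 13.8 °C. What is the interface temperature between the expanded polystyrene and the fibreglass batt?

Resistance network (inner→outer):
  R'_aluminium = ln(0.153/0.121)/(2πk) = 0.2346/(2π·226) = 1.652×10^-4 m·K/W
  R'_expanded polystyrene = ln(0.259/0.153)/(2πk) = 0.5264/(2π·0.0275) = 3.046 m·K/W
  R'_fibreglass batt = ln(0.310/0.259)/(2πk) = 0.1797/(2π·0.0370) = 0.7732 m·K/W
ΣR = 1.652×10^-4 + 3.046 + 0.7732 = 3.819 m·K/W
Q' = ΔT/ΣR = (112 °C − 13.8 °C)/3.819 = 25.71 W/m
From the inner boundary to the expanded polystyrene/fibreglass batt interface, ΣR_partial = 3.046 m·K/W.
T_interface = T_in − Q'·ΣR_partial = 112 °C − (25.71)(3.046) = 33.7 °C

T = 33.7 °C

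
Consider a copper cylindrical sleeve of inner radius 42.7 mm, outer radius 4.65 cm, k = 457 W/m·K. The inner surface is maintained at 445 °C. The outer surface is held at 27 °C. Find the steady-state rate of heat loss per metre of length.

Q' = 14100 kW/m

Q' = 2πk·ΔT/ln(r₂/r₁) = 2π × 457 × 418 / ln(0.0465/0.0427) = 1.41×10^7 W/m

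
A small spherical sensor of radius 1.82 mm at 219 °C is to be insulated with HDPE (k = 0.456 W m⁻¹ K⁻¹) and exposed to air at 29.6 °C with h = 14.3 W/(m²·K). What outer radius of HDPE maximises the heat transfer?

For a sphere, r_cr = 2k_ins/h = 2·0.456/14.3 = 0.0638 m = 6.38 cm

r_cr = 6.38 cm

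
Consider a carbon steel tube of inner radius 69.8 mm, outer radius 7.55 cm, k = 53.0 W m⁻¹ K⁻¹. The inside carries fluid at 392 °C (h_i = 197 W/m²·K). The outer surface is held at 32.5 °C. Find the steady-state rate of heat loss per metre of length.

Q' = 30400 W/m

Treat each layer as a resistance in series:
  R'_conv,in = 1/(2πr h) = 1/(2π·0.0698·197) = 0.01157 m·K/W
  R'_carbon steel = ln(0.0755/0.0698)/(2πk) = 0.07850/(2π·53.0) = 2.357×10^-4 m·K/W
ΣR = 0.01157 + 2.357×10^-4 = 0.01181 m·K/W
Q' = ΔT/ΣR = (392 °C − 32.5 °C)/0.01181 = 30400 W/m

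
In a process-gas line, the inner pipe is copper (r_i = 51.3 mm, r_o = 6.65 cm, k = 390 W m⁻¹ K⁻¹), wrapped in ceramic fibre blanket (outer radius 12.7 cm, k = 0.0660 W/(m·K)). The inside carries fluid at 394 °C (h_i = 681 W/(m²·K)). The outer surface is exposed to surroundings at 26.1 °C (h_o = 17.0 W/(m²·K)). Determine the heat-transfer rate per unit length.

Q' = 225 W/m

Series thermal resistances, inner to outer:
  R'_conv,in = 1/(2πr h) = 1/(2π·0.0513·681) = 0.004556 m·K/W
  R'_copper = ln(0.0665/0.0513)/(2πk) = 0.2595/(2π·390) = 1.059×10^-4 m·K/W
  R'_ceramic fibre blanket = ln(0.127/0.0665)/(2πk) = 0.6470/(2π·0.0660) = 1.560 m·K/W
  R'_conv,out = 1/(2πr h) = 1/(2π·0.127·17.0) = 0.07372 m·K/W
ΣR = 0.004556 + 1.059×10^-4 + 1.560 + 0.07372 = 1.638 m·K/W
Q' = ΔT/ΣR = (394 °C − 26.1 °C)/1.638 = 225 W/m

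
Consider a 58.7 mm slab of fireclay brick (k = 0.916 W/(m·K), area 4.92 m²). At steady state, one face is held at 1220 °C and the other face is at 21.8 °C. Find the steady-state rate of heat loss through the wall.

Q = 92.0 kW

Q = kA·ΔT/L = 0.916 × 4.92 × |1220 °C − 21.8 °C| / 0.0587 = 92000 W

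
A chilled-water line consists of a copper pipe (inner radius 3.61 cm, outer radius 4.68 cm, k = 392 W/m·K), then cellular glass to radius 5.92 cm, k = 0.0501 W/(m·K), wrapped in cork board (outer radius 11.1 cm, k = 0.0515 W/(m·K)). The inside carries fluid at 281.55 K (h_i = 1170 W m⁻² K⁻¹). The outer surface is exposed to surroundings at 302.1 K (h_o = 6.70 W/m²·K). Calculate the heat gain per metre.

Q' = 7.07 W/m

Resistance network (inner→outer):
  R'_conv,in = 1/(2πr h) = 1/(2π·0.0361·1170) = 0.003768 m·K/W
  R'_copper = ln(0.0468/0.0361)/(2πk) = 0.2596/(2π·392) = 1.054×10^-4 m·K/W
  R'_cellular glass = ln(0.0592/0.0468)/(2πk) = 0.2350/(2π·0.0501) = 0.7467 m·K/W
  R'_cork board = ln(0.111/0.0592)/(2πk) = 0.6286/(2π·0.0515) = 1.943 m·K/W
  R'_conv,out = 1/(2πr h) = 1/(2π·0.111·6.70) = 0.2140 m·K/W
ΣR = 0.003768 + 1.054×10^-4 + 0.7467 + 1.943 + 0.2140 = 2.908 m·K/W
Q' = ΔT/ΣR = (281.55 K − 302.1 K)/2.908 = -7.07 W/m
(Negative Q' ⇒ heat flows inward; heat gain = 7.07 W/m.)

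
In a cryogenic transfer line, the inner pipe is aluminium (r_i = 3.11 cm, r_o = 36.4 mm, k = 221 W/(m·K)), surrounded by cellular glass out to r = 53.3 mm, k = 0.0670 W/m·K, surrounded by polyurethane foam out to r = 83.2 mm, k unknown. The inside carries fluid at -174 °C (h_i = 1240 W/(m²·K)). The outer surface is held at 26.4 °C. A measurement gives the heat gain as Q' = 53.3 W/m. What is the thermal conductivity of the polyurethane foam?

k = 0.0249 W/m·K

ΣR = ΔT/Q' = |-174 − 26.4|/53.3 = 3.760 m·K/W
Known resistances:
  R'_conv,in = 1/(2πr h) = 1/(2π·0.0311·1240) = 0.004127 m·K/W
  R'_aluminium = ln(0.0364/0.0311)/(2πk) = 0.1574/(2π·221) = 1.133×10^-4 m·K/W
  R'_cellular glass = ln(0.0533/0.0364)/(2πk) = 0.3814/(2π·0.0670) = 0.9059 m·K/W
R_polyurethane foam = ΣR − ΣR_known = 3.760 − 0.9101 = 2.850 m·K/W
ln(r₂/r₁)/(2πk) = 2.850 ⇒ k = 0.4453/(2π·2.850) = 0.0249 W/m·K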